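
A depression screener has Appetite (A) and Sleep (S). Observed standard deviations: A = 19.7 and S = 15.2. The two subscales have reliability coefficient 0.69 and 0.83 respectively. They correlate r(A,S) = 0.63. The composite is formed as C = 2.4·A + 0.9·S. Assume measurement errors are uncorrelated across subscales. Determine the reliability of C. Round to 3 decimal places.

Var(C) = 2.4²·19.7² + 0.9²·15.2² + 2·[2.16·19.7·15.2·0.63] = 2422.54 + 814.956 = 3237.5.
Under uncorrelated errors the observed covariances equal the true-score covariances, so only the own-variance terms attenuate.
True-score variance = [2.4²·19.7²·0.69 + 0.9²·15.2²·0.83] + 814.956 = 1697.75 + 814.956 = 2512.71.
Reliability = 2512.71 / 3237.5 = 0.776.

0.776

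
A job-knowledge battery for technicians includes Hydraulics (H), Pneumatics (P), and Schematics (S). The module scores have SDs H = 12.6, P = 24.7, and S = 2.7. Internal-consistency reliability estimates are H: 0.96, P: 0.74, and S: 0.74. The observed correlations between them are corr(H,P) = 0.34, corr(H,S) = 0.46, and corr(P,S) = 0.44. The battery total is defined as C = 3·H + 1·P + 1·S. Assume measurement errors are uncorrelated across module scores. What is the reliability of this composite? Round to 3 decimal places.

0.923

Var(C) = 3²·12.6² + 24.7² + 2.7² + 2·[3·12.6·24.7·0.34 + 3·12.6·2.7·0.46 + 24.7·2.7·0.44] = 2046.22 + 787.471 = 2833.69.
Under uncorrelated errors the observed covariances equal the true-score covariances, so only the own-variance terms attenuate.
True-score variance = [3²·12.6²·0.96 + 24.7²·0.74 + 2.7²·0.74] + 787.471 = 1828.55 + 787.471 = 2616.02.
Reliability = 2616.02 / 2833.69 = 0.923.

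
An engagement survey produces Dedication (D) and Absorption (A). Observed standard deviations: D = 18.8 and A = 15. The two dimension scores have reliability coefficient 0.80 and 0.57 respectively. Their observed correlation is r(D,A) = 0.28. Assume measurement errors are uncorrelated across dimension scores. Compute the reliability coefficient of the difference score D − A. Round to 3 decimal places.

0.602

Var(D−A) = 18.8² + 15² − 2·18.8·15·0.28 = 578.44 − 157.92 = 420.52.
With uncorrelated errors the cross-covariances are all true-score covariance, so they carry over unchanged; only the diagonal terms shrink to ρᵢσᵢ².
True-score variance = [18.8²·0.80 + 15²·0.57] − 157.92 = 411.002 − 157.92 = 253.082.
Reliability = 253.082 / 420.52 = 0.602.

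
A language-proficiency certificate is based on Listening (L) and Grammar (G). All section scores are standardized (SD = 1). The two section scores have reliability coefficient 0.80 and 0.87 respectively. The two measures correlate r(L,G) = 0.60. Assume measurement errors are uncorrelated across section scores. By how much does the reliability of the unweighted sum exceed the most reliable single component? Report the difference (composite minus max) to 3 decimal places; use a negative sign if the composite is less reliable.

Var(sum) = 2 + 1.2 = 3.2; true-score variance = 1.67 + 1.2 = 2.87; composite reliability = 0.8969.
Max component reliability = 0.8700.
Difference = 0.8969 − 0.8700 = 0.027.

0.027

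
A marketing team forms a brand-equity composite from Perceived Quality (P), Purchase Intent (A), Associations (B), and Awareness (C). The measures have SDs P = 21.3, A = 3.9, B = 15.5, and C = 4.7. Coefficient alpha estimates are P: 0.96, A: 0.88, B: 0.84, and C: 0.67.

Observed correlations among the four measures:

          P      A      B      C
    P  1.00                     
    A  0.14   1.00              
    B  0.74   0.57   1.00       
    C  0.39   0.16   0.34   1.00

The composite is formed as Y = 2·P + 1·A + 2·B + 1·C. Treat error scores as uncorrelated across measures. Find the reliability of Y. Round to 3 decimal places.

Var(Y) = 2²·21.3² + 3.9² + 2²·15.5² + 4.7² + 2·[2·21.3·3.9·0.14 + 4·21.3·15.5·0.74 + 2·21.3·4.7·0.39 + 2·3.9·15.5·0.57 + 3.9·4.7·0.16 + 2·15.5·4.7·0.34] = 2813.06 + 2399.95 = 5213.01.
Under uncorrelated errors the observed covariances equal the true-score covariances, so only the own-variance terms attenuate.
True-score variance = [2²·21.3²·0.96 + 3.9²·0.88 + 2²·15.5²·0.84 + 4.7²·0.67] + 2399.95 = 2577.59 + 2399.95 = 4977.54.
Reliability = 4977.54 / 5213.01 = 0.955.

0.955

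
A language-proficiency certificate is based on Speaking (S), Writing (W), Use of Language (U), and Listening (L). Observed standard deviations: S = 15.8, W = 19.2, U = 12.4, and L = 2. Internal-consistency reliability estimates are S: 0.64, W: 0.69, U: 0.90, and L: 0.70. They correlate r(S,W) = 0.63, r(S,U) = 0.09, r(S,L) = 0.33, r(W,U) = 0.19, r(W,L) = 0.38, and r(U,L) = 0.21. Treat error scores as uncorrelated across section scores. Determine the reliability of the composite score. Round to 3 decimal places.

0.836

Var(S+W+U+L) = 15.8² + 19.2² + 12.4² + 2² + 2·[15.8·19.2·0.63 + 15.8·12.4·0.09 + 15.8·2·0.33 + 19.2·12.4·0.19 + 19.2·2·0.38 + 12.4·2·0.21] = 776.04 + 568.426 = 1344.47.
With uncorrelated errors the cross-covariances are all true-score covariance, so they carry over unchanged; only the diagonal terms shrink to ρᵢσᵢ².
True-score variance = [15.8²·0.64 + 19.2²·0.69 + 12.4²·0.90 + 2²·0.70] + 568.426 = 555.315 + 568.426 = 1123.74.
Reliability = 1123.74 / 1344.47 = 0.836.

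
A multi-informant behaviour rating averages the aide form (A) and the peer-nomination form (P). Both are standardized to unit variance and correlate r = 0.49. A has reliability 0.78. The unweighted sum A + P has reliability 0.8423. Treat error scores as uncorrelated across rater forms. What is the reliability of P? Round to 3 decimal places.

0.750

Var(A+P) = 2 + 2·0.49 = 2.980.
True-score variance = ρ_A + ρ_P + 2·0.49, so 0.8423 = (0.78 + ρ_P + 0.98) / 2.980.
ρ_P = 0.8423·2.980 − 0.78 − 0.98 = 0.750.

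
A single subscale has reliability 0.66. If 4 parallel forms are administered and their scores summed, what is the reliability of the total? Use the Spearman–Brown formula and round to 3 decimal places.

ρ_k = kρ / (1 + (k−1)ρ) = 4·0.66 / (1 + 3·0.66) = 2.640 / 2.980 = 0.886.

0.886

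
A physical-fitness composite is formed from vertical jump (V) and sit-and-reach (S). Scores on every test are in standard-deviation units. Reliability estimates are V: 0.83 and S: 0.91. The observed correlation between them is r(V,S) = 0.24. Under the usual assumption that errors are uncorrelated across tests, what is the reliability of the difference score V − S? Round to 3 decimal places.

Var(V−S) = 1 + 1 − 2·0.24 = 2 − 0.48 = 1.52.
With uncorrelated errors the cross-covariances are all true-score covariance, so they carry over unchanged; only the diagonal terms shrink to ρᵢσᵢ².
True-score variance = [0.83 + 0.91] − 0.48 = 1.74 − 0.48 = 1.26.
Reliability = 1.26 / 1.52 = 0.829.

0.829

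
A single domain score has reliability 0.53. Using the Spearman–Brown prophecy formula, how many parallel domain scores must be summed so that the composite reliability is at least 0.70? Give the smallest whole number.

k ≥ ρ*(1−ρ₁)/(ρ₁(1−ρ*)) = 0.70·0.47 / (0.53·0.30) = 2.069.
Smallest integer k = 3.

3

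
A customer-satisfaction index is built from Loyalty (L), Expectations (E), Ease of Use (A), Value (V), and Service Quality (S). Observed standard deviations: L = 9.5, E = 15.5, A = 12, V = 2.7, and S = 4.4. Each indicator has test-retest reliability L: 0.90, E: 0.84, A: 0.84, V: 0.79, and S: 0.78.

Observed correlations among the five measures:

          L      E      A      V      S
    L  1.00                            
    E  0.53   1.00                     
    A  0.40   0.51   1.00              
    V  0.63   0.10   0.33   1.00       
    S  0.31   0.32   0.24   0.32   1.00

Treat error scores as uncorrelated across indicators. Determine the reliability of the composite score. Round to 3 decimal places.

Var(L+E+A+V+S) = 9.5² + 15.5² + 12² + 2.7² + 4.4² + 2·[9.5·15.5·0.53 + 9.5·12·0.40 + 9.5·2.7·0.63 + 9.5·4.4·0.31 + 15.5·12·0.51 + 15.5·2.7·0.10 + 15.5·4.4·0.32 + 12·2.7·0.33 + 12·4.4·0.24 + 2.7·4.4·0.32] = 501.15 + 601.589 = 1102.74.
Under uncorrelated errors the observed covariances equal the true-score covariances, so only the own-variance terms attenuate.
True-score variance = [9.5²·0.90 + 15.5²·0.84 + 12²·0.84 + 2.7²·0.79 + 4.4²·0.78] + 601.589 = 424.855 + 601.589 = 1026.44.
Reliability = 1026.44 / 1102.74 = 0.931.

0.931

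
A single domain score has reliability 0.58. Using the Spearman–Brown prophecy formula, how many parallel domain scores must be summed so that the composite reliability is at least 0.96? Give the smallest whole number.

18

k ≥ ρ*(1−ρ₁)/(ρ₁(1−ρ*)) = 0.96·0.42 / (0.58·0.04) = 17.379.
Smallest integer k = 18.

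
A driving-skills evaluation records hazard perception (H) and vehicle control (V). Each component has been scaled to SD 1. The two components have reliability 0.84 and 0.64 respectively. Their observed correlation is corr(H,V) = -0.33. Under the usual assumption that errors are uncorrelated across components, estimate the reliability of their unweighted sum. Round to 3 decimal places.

0.612

Var(H+V) = 2 + 2·[(-0.33)] = 2 − 0.66 = 1.34.
Under uncorrelated errors the observed covariances equal the true-score covariances, so only the own-variance terms attenuate.
True-score variance = [0.84 + 0.64] − 0.66 = 1.48 − 0.66 = 0.82.
Reliability = 0.82 / 1.34 = 0.612.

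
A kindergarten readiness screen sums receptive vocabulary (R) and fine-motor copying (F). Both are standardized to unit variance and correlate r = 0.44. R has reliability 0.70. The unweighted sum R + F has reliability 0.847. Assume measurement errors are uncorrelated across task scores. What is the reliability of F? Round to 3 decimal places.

0.859

Var(R+F) = 2 + 2·0.44 = 2.880.
True-score variance = ρ_R + ρ_F + 2·0.44, so 0.847 = (0.70 + ρ_F + 0.88) / 2.880.
ρ_F = 0.847·2.880 − 0.70 − 0.88 = 0.859.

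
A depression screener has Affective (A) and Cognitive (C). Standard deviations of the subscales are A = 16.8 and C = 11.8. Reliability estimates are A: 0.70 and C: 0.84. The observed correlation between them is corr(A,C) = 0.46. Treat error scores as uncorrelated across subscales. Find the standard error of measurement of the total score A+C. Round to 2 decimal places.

10.34

Var(total) = 421.48 + 182.381 = 603.861.
True-score variance = 314.53 + 182.381 = 496.91, so reliability = 0.8229.
Error variance = 603.861 − 496.91 = 106.95; SEM = √106.95 = 10.34.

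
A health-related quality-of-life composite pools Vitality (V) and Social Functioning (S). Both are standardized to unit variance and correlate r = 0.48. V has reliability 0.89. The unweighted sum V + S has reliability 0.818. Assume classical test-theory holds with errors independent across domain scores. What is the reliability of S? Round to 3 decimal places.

Var(V+S) = 2 + 2·0.48 = 2.960.
True-score variance = ρ_V + ρ_S + 2·0.48, so 0.818 = (0.89 + ρ_S + 0.96) / 2.960.
ρ_S = 0.818·2.960 − 0.89 − 0.96 = 0.571.

0.571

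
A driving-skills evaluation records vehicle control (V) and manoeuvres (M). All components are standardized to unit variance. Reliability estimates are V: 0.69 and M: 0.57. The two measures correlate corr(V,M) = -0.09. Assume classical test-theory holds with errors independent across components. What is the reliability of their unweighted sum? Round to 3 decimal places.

0.593

Var(V+M) = 2 + 2·[(-0.09)] = 2 − 0.18 = 1.82.
Because errors are independent across components, Cov(Tᵢ,Tⱼ) = Cov(Xᵢ,Xⱼ); the off-diagonal part of the true-score variance is the same as above.
True-score variance = [0.69 + 0.57] − 0.18 = 1.26 − 0.18 = 1.08.
Reliability = 1.08 / 1.82 = 0.593.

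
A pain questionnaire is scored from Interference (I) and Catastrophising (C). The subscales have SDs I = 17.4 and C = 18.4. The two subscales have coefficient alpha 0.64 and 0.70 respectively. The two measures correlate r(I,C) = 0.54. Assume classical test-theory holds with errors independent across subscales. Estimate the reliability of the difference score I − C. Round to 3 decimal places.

0.288

Var(I−C) = 17.4² + 18.4² − 2·17.4·18.4·0.54 = 641.32 − 345.773 = 295.547.
Under uncorrelated errors the observed covariances equal the true-score covariances, so only the own-variance terms attenuate.
True-score variance = [17.4²·0.64 + 18.4²·0.70] − 345.773 = 430.758 − 345.773 = 84.9856.
Reliability = 84.9856 / 295.547 = 0.288.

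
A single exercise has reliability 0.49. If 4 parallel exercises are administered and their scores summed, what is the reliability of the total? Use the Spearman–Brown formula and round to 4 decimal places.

0.7935

ρ_k = kρ / (1 + (k−1)ρ) = 4·0.49 / (1 + 3·0.49) = 1.960 / 2.470 = 0.7935.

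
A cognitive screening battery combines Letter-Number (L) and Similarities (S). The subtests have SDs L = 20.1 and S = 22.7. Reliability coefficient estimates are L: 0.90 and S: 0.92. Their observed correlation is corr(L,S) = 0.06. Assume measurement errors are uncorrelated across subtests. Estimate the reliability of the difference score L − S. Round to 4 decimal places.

0.9056

Var(L−S) = 20.1² + 22.7² − 2·20.1·22.7·0.06 = 919.3 − 54.7524 = 864.548.
With uncorrelated errors the cross-covariances are all true-score covariance, so they carry over unchanged; only the diagonal terms shrink to ρᵢσᵢ².
True-score variance = [20.1²·0.90 + 22.7²·0.92] − 54.7524 = 837.676 − 54.7524 = 782.923.
Reliability = 782.923 / 864.548 = 0.9056.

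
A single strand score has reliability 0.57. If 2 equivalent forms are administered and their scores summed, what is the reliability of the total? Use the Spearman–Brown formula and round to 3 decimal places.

0.726

ρ_k = kρ / (1 + (k−1)ρ) = 2·0.57 / (1 + 1·0.57) = 1.140 / 1.570 = 0.726.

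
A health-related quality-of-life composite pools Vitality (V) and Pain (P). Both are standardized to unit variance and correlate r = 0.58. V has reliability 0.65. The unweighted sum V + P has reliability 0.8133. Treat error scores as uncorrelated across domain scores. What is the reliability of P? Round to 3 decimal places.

Var(V+P) = 2 + 2·0.58 = 3.160.
True-score variance = ρ_V + ρ_P + 2·0.58, so 0.8133 = (0.65 + ρ_P + 1.16) / 3.160.
ρ_P = 0.8133·3.160 − 0.65 − 1.16 = 0.760.

0.760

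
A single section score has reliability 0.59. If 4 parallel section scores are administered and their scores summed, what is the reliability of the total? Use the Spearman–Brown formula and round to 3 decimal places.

0.852

ρ_k = kρ / (1 + (k−1)ρ) = 4·0.59 / (1 + 3·0.59) = 2.360 / 2.770 = 0.852.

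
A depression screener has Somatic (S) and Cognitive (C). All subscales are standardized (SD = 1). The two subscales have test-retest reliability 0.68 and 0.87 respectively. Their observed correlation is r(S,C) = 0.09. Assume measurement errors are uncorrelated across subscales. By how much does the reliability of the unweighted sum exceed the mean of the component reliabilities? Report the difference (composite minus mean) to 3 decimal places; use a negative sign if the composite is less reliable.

0.019

Var(sum) = 2 + 0.18 = 2.18; true-score variance = 1.55 + 0.18 = 1.73; composite reliability = 0.7936.
Mean component reliability = 0.7750.
Difference = 0.7936 − 0.7750 = 0.019.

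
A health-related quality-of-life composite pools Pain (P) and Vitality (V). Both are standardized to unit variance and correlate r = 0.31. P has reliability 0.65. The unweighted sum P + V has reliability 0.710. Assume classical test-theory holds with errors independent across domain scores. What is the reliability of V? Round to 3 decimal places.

Var(P+V) = 2 + 2·0.31 = 2.620.
True-score variance = ρ_P + ρ_V + 2·0.31, so 0.710 = (0.65 + ρ_V + 0.62) / 2.620.
ρ_V = 0.710·2.620 − 0.65 − 0.62 = 0.590.

0.590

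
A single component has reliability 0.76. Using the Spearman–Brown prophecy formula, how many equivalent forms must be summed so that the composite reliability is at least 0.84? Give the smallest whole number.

2

k ≥ ρ*(1−ρ₁)/(ρ₁(1−ρ*)) = 0.84·0.24 / (0.76·0.16) = 1.658.
Smallest integer k = 2.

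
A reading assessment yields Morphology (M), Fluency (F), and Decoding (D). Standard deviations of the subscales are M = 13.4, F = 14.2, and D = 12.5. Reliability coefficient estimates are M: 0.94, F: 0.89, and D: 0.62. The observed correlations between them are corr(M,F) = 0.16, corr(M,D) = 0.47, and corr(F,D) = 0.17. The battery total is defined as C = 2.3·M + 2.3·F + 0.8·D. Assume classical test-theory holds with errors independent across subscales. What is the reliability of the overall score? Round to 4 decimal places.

Var(C) = 2.3²·13.4² + 2.3²·14.2² + 0.8²·12.5² + 2·[5.29·13.4·14.2·0.16 + 1.84·13.4·12.5·0.47 + 1.84·14.2·12.5·0.17] = 2116.55 + 722.858 = 2839.41.
Because errors are independent across components, Cov(Tᵢ,Tⱼ) = Cov(Xᵢ,Xⱼ); the off-diagonal part of the true-score variance is the same as above.
True-score variance = [2.3²·13.4²·0.94 + 2.3²·14.2²·0.89 + 0.8²·12.5²·0.62] + 722.858 = 1904.22 + 722.858 = 2627.08.
Reliability = 2627.08 / 2839.41 = 0.9252.

0.9252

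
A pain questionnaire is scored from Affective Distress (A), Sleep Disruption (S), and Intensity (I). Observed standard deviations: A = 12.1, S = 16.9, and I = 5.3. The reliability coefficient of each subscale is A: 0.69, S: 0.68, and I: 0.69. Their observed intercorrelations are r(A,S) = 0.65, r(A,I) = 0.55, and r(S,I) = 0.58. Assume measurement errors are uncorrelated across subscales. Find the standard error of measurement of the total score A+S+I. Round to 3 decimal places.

Var(total) = 460.11 + 440.281 = 900.391.
True-score variance = 314.62 + 440.281 = 754.901, so reliability = 0.8384.
Error variance = 900.391 − 754.901 = 145.49; SEM = √145.49 = 12.062.

12.062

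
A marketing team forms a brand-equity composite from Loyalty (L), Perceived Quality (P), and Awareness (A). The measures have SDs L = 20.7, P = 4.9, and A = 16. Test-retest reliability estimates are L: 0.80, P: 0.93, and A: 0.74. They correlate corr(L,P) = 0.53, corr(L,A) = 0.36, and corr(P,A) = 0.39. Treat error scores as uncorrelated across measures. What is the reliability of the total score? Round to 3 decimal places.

0.862

Var(L+P+A) = 20.7² + 4.9² + 16² + 2·[20.7·4.9·0.53 + 20.7·16·0.36 + 4.9·16·0.39] = 708.5 + 407.132 = 1115.63.
With uncorrelated errors the cross-covariances are all true-score covariance, so they carry over unchanged; only the diagonal terms shrink to ρᵢσᵢ².
True-score variance = [20.7²·0.80 + 4.9²·0.93 + 16²·0.74] + 407.132 = 554.561 + 407.132 = 961.693.
Reliability = 961.693 / 1115.63 = 0.862.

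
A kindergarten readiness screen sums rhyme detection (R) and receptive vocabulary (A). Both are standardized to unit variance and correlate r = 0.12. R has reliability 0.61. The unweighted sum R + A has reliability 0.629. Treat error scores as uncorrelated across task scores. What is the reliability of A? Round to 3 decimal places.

0.559

Var(R+A) = 2 + 2·0.12 = 2.240.
True-score variance = ρ_R + ρ_A + 2·0.12, so 0.629 = (0.61 + ρ_A + 0.24) / 2.240.
ρ_A = 0.629·2.240 − 0.61 − 0.24 = 0.559.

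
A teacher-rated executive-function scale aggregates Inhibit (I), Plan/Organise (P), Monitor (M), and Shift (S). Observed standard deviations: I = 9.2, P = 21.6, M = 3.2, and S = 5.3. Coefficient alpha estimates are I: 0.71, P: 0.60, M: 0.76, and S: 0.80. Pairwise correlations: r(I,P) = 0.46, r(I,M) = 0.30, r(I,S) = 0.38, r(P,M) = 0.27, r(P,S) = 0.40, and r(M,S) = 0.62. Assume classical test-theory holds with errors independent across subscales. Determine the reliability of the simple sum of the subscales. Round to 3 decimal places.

0.776

Var(I+P+M+S) = 9.2² + 21.6² + 3.2² + 5.3² + 2·[9.2·21.6·0.46 + 9.2·3.2·0.30 + 9.2·5.3·0.38 + 21.6·3.2·0.27 + 21.6·5.3·0.40 + 3.2·5.3·0.62] = 589.53 + 387.483 = 977.013.
With uncorrelated errors the cross-covariances are all true-score covariance, so they carry over unchanged; only the diagonal terms shrink to ρᵢσᵢ².
True-score variance = [9.2²·0.71 + 21.6²·0.60 + 3.2²·0.76 + 5.3²·0.80] + 387.483 = 370.285 + 387.483 = 757.768.
Reliability = 757.768 / 977.013 = 0.776.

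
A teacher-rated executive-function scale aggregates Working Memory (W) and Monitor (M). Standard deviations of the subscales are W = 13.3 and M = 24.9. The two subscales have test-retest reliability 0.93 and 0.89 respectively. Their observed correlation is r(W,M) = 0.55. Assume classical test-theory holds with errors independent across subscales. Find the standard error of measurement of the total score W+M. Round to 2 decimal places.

8.98

Var(total) = 796.9 + 364.287 = 1161.19.
True-score variance = 716.317 + 364.287 = 1080.6, so reliability = 0.9306.
Error variance = 1161.19 − 1080.6 = 80.5834; SEM = √80.5834 = 8.98.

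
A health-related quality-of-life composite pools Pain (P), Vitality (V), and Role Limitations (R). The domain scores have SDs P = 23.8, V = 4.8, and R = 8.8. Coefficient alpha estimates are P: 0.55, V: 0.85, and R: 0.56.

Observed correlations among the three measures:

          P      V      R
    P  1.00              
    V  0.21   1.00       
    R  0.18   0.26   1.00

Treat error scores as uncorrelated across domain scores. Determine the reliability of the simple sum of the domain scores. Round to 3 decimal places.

0.640

Var(P+V+R) = 23.8² + 4.8² + 8.8² + 2·[23.8·4.8·0.21 + 23.8·8.8·0.18 + 4.8·8.8·0.26] = 666.92 + 145.344 = 812.264.
Because errors are independent across components, Cov(Tᵢ,Tⱼ) = Cov(Xᵢ,Xⱼ); the off-diagonal part of the true-score variance is the same as above.
True-score variance = [23.8²·0.55 + 4.8²·0.85 + 8.8²·0.56] + 145.344 = 374.492 + 145.344 = 519.836.
Reliability = 519.836 / 812.264 = 0.640.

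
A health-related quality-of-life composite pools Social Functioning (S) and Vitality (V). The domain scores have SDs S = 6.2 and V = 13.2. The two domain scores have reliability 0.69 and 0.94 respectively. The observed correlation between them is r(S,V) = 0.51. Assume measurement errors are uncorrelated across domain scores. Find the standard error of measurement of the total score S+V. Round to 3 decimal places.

4.730

Var(total) = 212.68 + 83.4768 = 296.157.
True-score variance = 190.309 + 83.4768 = 273.786, so reliability = 0.9245.
Error variance = 296.157 − 273.786 = 22.3708; SEM = √22.3708 = 4.730.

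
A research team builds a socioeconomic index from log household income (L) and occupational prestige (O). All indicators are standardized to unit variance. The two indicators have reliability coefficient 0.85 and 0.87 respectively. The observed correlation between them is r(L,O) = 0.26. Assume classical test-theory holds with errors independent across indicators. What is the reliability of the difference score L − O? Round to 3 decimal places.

0.811

Var(L−O) = 1 + 1 − 2·0.26 = 2 − 0.52 = 1.48.
Because errors are independent across components, Cov(Tᵢ,Tⱼ) = Cov(Xᵢ,Xⱼ); the off-diagonal part of the true-score variance is the same as above.
True-score variance = [0.85 + 0.87] − 0.52 = 1.72 − 0.52 = 1.2.
Reliability = 1.2 / 1.48 = 0.811.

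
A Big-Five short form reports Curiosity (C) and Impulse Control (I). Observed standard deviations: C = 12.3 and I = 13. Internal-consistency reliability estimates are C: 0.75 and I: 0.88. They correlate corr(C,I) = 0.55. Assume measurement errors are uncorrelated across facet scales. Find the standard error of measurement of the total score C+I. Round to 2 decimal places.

7.62

Var(total) = 320.29 + 175.89 = 496.18.
True-score variance = 262.188 + 175.89 = 438.077, so reliability = 0.8829.
Error variance = 496.18 − 438.077 = 58.1025; SEM = √58.1025 = 7.62.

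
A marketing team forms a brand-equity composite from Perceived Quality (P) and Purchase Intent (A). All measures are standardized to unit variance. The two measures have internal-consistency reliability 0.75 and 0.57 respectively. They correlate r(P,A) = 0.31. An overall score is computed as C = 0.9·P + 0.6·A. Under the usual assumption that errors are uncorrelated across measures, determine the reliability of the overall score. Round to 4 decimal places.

Var(C) = 0.9² + 0.6² + 2·[0.54·0.31] = 1.17 + 0.3348 = 1.5048.
With uncorrelated errors the cross-covariances are all true-score covariance, so they carry over unchanged; only the diagonal terms shrink to ρᵢσᵢ².
True-score variance = [0.9²·0.75 + 0.6²·0.57] + 0.3348 = 0.8127 + 0.3348 = 1.1475.
Reliability = 1.1475 / 1.5048 = 0.7626.

0.7626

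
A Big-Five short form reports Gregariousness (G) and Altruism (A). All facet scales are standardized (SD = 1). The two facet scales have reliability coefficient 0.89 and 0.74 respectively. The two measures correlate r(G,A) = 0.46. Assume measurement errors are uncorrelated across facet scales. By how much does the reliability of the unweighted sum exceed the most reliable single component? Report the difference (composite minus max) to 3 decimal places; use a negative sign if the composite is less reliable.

Var(sum) = 2 + 0.92 = 2.92; true-score variance = 1.63 + 0.92 = 2.55; composite reliability = 0.8733.
Max component reliability = 0.8900.
Difference = 0.8733 − 0.8900 = -0.017.

-0.017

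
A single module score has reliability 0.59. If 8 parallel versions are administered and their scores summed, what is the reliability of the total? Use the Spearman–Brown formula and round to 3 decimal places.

ρ_k = kρ / (1 + (k−1)ρ) = 8·0.59 / (1 + 7·0.59) = 4.720 / 5.130 = 0.920.

0.920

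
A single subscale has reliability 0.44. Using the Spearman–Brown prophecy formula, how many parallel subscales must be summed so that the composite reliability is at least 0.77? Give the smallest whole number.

k ≥ ρ*(1−ρ₁)/(ρ₁(1−ρ*)) = 0.77·0.56 / (0.44·0.23) = 4.261.
Smallest integer k = 5.

5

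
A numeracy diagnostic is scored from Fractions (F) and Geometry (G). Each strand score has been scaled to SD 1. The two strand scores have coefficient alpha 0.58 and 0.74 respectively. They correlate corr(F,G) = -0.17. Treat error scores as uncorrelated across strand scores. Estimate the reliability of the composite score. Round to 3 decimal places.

0.590

Var(F+G) = 2 + 2·[(-0.17)] = 2 − 0.34 = 1.66.
With uncorrelated errors the cross-covariances are all true-score covariance, so they carry over unchanged; only the diagonal terms shrink to ρᵢσᵢ².
True-score variance = [0.58 + 0.74] − 0.34 = 1.32 − 0.34 = 0.98.
Reliability = 0.98 / 1.66 = 0.590.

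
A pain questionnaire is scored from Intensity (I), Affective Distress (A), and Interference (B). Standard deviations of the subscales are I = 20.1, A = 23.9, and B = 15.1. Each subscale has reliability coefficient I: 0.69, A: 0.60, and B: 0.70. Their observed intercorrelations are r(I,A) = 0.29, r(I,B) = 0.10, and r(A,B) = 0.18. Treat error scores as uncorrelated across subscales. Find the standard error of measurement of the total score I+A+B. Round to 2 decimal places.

Var(total) = 1203.23 + 469.249 = 1672.48.
True-score variance = 781.1 + 469.249 = 1250.35, so reliability = 0.7476.
Error variance = 1672.48 − 1250.35 = 422.13; SEM = √422.13 = 20.55.

20.55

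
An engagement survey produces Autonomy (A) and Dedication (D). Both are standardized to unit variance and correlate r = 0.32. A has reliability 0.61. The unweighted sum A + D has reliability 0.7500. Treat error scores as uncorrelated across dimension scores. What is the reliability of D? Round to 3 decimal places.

0.730

Var(A+D) = 2 + 2·0.32 = 2.640.
True-score variance = ρ_A + ρ_D + 2·0.32, so 0.7500 = (0.61 + ρ_D + 0.64) / 2.640.
ρ_D = 0.7500·2.640 − 0.61 − 0.64 = 0.730.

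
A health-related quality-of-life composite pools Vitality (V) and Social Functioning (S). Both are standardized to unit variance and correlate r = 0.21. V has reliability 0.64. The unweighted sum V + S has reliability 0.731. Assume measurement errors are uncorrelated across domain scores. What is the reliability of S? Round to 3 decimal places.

Var(V+S) = 2 + 2·0.21 = 2.420.
True-score variance = ρ_V + ρ_S + 2·0.21, so 0.731 = (0.64 + ρ_S + 0.42) / 2.420.
ρ_S = 0.731·2.420 − 0.64 − 0.42 = 0.709.

0.709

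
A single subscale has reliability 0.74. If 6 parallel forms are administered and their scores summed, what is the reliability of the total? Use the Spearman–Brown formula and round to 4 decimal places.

ρ_k = kρ / (1 + (k−1)ρ) = 6·0.74 / (1 + 5·0.74) = 4.440 / 4.700 = 0.9447.

0.9447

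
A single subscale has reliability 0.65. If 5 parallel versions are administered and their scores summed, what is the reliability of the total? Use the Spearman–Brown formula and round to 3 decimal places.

0.903

ρ_k = kρ / (1 + (k−1)ρ) = 5·0.65 / (1 + 4·0.65) = 3.250 / 3.600 = 0.903.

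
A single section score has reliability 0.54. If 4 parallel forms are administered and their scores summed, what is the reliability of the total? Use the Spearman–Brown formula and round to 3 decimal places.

ρ_k = kρ / (1 + (k−1)ρ) = 4·0.54 / (1 + 3·0.54) = 2.160 / 2.620 = 0.824.

0.824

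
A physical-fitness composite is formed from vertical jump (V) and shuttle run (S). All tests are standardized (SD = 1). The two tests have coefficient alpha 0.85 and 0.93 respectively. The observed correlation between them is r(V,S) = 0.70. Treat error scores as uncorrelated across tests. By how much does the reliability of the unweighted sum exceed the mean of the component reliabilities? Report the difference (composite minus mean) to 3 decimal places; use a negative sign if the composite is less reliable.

0.045

Var(sum) = 2 + 1.4 = 3.4; true-score variance = 1.78 + 1.4 = 3.18; composite reliability = 0.9353.
Mean component reliability = 0.8900.
Difference = 0.9353 − 0.8900 = 0.045.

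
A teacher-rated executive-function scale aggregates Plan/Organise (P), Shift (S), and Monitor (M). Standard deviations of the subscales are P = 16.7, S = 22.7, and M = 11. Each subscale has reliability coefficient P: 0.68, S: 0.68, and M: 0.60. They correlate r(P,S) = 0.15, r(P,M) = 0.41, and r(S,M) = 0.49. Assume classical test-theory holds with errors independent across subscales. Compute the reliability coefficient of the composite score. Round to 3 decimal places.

0.788

Var(P+S+M) = 16.7² + 22.7² + 11² + 2·[16.7·22.7·0.15 + 16.7·11·0.41 + 22.7·11·0.49] = 915.18 + 509.067 = 1424.25.
Because errors are independent across components, Cov(Tᵢ,Tⱼ) = Cov(Xᵢ,Xⱼ); the off-diagonal part of the true-score variance is the same as above.
True-score variance = [16.7²·0.68 + 22.7²·0.68 + 11²·0.60] + 509.067 = 612.642 + 509.067 = 1121.71.
Reliability = 1121.71 / 1424.25 = 0.788.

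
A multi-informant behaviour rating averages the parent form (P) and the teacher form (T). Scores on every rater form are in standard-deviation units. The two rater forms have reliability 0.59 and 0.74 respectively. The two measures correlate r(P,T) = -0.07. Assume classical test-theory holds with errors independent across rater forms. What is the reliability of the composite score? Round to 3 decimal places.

0.640

Var(P+T) = 2 + 2·[(-0.07)] = 2 − 0.14 = 1.86.
Under uncorrelated errors the observed covariances equal the true-score covariances, so only the own-variance terms attenuate.
True-score variance = [0.59 + 0.74] − 0.14 = 1.33 − 0.14 = 1.19.
Reliability = 1.19 / 1.86 = 0.640.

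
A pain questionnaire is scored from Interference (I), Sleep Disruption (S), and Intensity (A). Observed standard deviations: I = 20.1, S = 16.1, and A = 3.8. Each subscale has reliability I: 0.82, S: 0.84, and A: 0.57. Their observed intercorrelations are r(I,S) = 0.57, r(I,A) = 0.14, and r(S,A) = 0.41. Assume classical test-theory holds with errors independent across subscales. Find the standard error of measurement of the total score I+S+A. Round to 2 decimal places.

10.97

Var(total) = 677.66 + 440.469 = 1118.13.
True-score variance = 557.255 + 440.469 = 997.725, so reliability = 0.8923.
Error variance = 1118.13 − 997.725 = 120.405; SEM = √120.405 = 10.97.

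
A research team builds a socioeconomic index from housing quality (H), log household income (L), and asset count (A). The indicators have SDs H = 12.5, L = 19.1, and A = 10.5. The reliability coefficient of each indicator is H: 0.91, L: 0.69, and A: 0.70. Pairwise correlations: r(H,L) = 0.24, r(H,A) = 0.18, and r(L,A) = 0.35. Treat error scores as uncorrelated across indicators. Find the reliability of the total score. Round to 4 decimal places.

Var(H+L+A) = 12.5² + 19.1² + 10.5² + 2·[12.5·19.1·0.24 + 12.5·10.5·0.18 + 19.1·10.5·0.35] = 631.31 + 302.235 = 933.545.
Because errors are independent across components, Cov(Tᵢ,Tⱼ) = Cov(Xᵢ,Xⱼ); the off-diagonal part of the true-score variance is the same as above.
True-score variance = [12.5²·0.91 + 19.1²·0.69 + 10.5²·0.70] + 302.235 = 471.081 + 302.235 = 773.316.
Reliability = 773.316 / 933.545 = 0.8284.

0.8284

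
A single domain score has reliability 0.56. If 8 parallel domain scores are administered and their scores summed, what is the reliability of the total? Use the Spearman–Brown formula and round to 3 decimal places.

ρ_k = kρ / (1 + (k−1)ρ) = 8·0.56 / (1 + 7·0.56) = 4.480 / 4.920 = 0.911.

0.911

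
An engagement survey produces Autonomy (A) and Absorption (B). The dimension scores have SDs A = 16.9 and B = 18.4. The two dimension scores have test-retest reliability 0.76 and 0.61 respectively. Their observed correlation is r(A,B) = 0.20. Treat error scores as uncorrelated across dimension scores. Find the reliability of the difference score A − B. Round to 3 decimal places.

Var(A−B) = 16.9² + 18.4² − 2·16.9·18.4·0.20 = 624.17 − 124.384 = 499.786.
Under uncorrelated errors the observed covariances equal the true-score covariances, so only the own-variance terms attenuate.
True-score variance = [16.9²·0.76 + 18.4²·0.61] − 124.384 = 423.585 − 124.384 = 299.201.
Reliability = 299.201 / 499.786 = 0.599.

0.599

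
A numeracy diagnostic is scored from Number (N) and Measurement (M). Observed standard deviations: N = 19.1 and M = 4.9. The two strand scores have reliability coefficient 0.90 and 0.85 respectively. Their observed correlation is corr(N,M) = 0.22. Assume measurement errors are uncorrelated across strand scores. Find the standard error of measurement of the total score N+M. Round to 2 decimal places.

Var(total) = 388.82 + 41.1796 = 430.
True-score variance = 348.738 + 41.1796 = 389.917, so reliability = 0.9068.
Error variance = 430 − 389.917 = 40.0825; SEM = √40.0825 = 6.33.

6.33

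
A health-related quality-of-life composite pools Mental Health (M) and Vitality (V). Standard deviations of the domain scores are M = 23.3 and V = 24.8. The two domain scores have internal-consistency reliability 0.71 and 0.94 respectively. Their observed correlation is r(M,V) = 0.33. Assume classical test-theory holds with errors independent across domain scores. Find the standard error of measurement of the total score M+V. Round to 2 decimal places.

Var(total) = 1157.93 + 381.374 = 1539.3.
True-score variance = 963.59 + 381.374 = 1344.96, so reliability = 0.8737.
Error variance = 1539.3 − 1344.96 = 194.34; SEM = √194.34 = 13.94.

13.94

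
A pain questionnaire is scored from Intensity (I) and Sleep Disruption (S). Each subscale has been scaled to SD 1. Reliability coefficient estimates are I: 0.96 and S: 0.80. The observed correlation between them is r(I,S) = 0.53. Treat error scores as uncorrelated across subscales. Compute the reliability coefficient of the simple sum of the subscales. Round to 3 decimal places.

Var(I+S) = 2 + 2·[0.53] = 2 + 1.06 = 3.06.
Under uncorrelated errors the observed covariances equal the true-score covariances, so only the own-variance terms attenuate.
True-score variance = [0.96 + 0.80] + 1.06 = 1.76 + 1.06 = 2.82.
Reliability = 2.82 / 3.06 = 0.922.

0.922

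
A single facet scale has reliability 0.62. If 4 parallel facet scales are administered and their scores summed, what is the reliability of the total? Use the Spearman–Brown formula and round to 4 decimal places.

0.8671

ρ_k = kρ / (1 + (k−1)ρ) = 4·0.62 / (1 + 3·0.62) = 2.480 / 2.860 = 0.8671.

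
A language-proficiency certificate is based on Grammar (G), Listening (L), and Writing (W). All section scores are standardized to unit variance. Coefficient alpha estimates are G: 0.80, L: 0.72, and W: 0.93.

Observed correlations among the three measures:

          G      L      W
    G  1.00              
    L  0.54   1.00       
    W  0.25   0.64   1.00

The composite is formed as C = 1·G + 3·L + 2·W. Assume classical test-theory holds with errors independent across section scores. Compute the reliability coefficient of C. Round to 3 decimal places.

0.884

Var(C) = 1 + 3² + 2² + 2·[3·0.54 + 2·0.25 + 6·0.64] = 14 + 11.92 = 25.92.
Under uncorrelated errors the observed covariances equal the true-score covariances, so only the own-variance terms attenuate.
True-score variance = [0.80 + 3²·0.72 + 2²·0.93] + 11.92 = 11 + 11.92 = 22.92.
Reliability = 22.92 / 25.92 = 0.884.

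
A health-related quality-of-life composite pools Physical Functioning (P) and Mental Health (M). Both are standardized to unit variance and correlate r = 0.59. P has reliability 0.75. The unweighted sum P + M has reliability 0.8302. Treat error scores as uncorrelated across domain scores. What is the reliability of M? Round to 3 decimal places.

Var(P+M) = 2 + 2·0.59 = 3.180.
True-score variance = ρ_P + ρ_M + 2·0.59, so 0.8302 = (0.75 + ρ_M + 1.18) / 3.180.
ρ_M = 0.8302·3.180 − 0.75 − 1.18 = 0.710.

0.710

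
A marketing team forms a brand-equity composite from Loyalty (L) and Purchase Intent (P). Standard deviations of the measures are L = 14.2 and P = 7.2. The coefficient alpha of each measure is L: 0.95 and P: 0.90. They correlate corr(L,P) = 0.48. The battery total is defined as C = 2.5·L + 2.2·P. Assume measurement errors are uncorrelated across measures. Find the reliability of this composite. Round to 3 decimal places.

Var(C) = 2.5²·14.2² + 2.2²·7.2² + 2·[5.5·14.2·7.2·0.48] = 1511.16 + 539.827 = 2050.98.
With uncorrelated errors the cross-covariances are all true-score covariance, so they carry over unchanged; only the diagonal terms shrink to ρᵢσᵢ².
True-score variance = [2.5²·14.2²·0.95 + 2.2²·7.2²·0.90] + 539.827 = 1423.05 + 539.827 = 1962.88.
Reliability = 1962.88 / 2050.98 = 0.957.

0.957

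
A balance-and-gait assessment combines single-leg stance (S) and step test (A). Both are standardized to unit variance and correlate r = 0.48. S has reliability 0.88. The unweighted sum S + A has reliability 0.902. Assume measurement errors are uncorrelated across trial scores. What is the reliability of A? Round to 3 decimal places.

0.830

Var(S+A) = 2 + 2·0.48 = 2.960.
True-score variance = ρ_S + ρ_A + 2·0.48, so 0.902 = (0.88 + ρ_A + 0.96) / 2.960.
ρ_A = 0.902·2.960 − 0.88 − 0.96 = 0.830.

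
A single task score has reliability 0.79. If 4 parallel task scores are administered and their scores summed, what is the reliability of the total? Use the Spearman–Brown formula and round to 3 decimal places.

ρ_k = kρ / (1 + (k−1)ρ) = 4·0.79 / (1 + 3·0.79) = 3.160 / 3.370 = 0.938.

0.938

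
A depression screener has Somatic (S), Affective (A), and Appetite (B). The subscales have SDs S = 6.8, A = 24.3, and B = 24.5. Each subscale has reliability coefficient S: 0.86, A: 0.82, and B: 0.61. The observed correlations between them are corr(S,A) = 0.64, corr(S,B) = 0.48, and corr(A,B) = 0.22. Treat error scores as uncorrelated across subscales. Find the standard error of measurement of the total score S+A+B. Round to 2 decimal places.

Var(total) = 1236.98 + 633.397 = 1870.38.
True-score variance = 890.121 + 633.397 = 1523.52, so reliability = 0.8146.
Error variance = 1870.38 − 1523.52 = 346.859; SEM = √346.859 = 18.62.

18.62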